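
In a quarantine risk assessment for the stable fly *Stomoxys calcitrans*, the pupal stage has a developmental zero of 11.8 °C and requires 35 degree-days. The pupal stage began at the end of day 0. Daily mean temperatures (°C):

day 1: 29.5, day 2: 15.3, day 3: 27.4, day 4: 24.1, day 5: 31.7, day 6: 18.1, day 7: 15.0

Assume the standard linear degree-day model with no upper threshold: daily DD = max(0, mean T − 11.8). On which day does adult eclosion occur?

day 3

Daily DD above 11.8 °C: 17.7, 3.5, 15.6, 12.3, 19.9, 6.3, 3.2.
Cumulative: 17.7, 21.2, 36.8, 49.1, 69.0, 75.3, 78.5.
The total first reaches 35 DD on day 3.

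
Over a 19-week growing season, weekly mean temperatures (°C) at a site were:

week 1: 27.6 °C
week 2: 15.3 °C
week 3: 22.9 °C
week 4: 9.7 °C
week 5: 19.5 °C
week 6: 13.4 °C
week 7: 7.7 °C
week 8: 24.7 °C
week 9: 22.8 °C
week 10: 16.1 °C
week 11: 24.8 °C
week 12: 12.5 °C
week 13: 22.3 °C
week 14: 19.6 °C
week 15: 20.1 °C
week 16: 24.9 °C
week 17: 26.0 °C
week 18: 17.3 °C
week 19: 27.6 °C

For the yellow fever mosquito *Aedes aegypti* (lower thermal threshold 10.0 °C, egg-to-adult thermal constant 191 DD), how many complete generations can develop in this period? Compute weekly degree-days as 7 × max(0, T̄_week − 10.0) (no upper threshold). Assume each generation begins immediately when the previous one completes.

6 generations

Weekly DD (7 × max(0, T̄ − 10.0)): 123.2, 37.1, 90.3, 0.0, 66.5, 23.8, 0.0, 102.9, 89.6, 42.7, 103.6, 17.5, 86.1, 67.2, 70.7, 104.3, 112.0, 51.1, 123.2.
Season total = 1311.8 DD.
Complete generations = ⌊1311.8 / 191⌋ = 6.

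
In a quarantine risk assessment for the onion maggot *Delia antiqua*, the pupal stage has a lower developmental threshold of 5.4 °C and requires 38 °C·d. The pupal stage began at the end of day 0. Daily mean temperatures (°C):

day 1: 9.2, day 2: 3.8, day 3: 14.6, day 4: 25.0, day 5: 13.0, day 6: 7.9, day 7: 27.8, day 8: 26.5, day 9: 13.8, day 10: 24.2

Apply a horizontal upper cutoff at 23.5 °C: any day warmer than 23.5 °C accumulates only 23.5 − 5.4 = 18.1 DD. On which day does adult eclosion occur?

day 5

Daily DD above 5.4 °C (capped at 18.1): 3.8, 0.0, 9.2, 18.1, 7.6, 2.5, 18.1, 18.1, 8.4, 18.1.
Cumulative: 3.8, 3.8, 13.0, 31.1, 38.7, 41.2, 59.3, 77.4, 85.8, 103.9.
The total first reaches 38 DD on day 5.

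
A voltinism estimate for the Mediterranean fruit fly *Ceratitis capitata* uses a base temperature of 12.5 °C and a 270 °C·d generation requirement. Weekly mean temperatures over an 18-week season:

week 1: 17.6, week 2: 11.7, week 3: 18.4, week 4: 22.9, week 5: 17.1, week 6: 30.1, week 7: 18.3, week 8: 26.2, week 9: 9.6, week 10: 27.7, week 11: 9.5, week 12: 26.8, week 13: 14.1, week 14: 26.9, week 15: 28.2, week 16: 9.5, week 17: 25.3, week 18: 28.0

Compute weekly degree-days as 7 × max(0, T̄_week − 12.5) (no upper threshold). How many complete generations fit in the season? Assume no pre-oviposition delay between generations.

Weekly DD (7 × max(0, T̄ − 12.5)): 35.7, 0.0, 41.3, 72.8, 32.2, 123.2, 40.6, 95.9, 0.0, 106.4, 0.0, 100.1, 11.2, 100.8, 109.9, 0.0, 89.6, 108.5.
Season total = 1068.2 DD.
Complete generations = ⌊1068.2 / 270⌋ = 3.

3 generations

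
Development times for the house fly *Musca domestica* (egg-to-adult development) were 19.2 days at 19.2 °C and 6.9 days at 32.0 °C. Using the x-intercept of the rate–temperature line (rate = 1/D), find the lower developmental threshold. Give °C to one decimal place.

12.0 °C

Linear rate model ⇒ the product D·(T − T_b) is constant across temperatures.
19.2·(19.2 − T_b) = 6.9·(32.0 − T_b)
T_b = (19.2·19.2 − 6.9·32.0) / (19.2 − 6.9) = 147.84 / 12.3 = 12.020 °C ≈ 12.0 °C.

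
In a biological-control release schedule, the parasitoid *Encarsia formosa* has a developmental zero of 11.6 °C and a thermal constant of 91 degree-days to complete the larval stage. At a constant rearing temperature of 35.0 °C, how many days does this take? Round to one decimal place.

Daily accumulation = 35.0 − 11.6 = 23.4 DD/day.
Duration = 91 / 23.4 = 3.889 ≈ 3.9 days.

3.9 days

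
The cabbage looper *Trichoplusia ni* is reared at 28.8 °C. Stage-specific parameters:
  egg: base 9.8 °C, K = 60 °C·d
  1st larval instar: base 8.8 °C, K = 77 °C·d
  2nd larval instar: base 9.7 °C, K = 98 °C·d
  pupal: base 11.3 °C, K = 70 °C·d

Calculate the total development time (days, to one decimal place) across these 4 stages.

egg: 60 / (28.8 − 9.8) = 60 / 19.0 = 3.158 d.
1st larval instar: 77 / (28.8 − 8.8) = 77 / 20.0 = 3.850 d.
2nd larval instar: 98 / (28.8 − 9.7) = 98 / 19.1 = 5.131 d.
pupal: 70 / (28.8 − 11.3) = 70 / 17.5 = 4.000 d.
Sum = 16.139 ≈ 16.1 days.

16.1 days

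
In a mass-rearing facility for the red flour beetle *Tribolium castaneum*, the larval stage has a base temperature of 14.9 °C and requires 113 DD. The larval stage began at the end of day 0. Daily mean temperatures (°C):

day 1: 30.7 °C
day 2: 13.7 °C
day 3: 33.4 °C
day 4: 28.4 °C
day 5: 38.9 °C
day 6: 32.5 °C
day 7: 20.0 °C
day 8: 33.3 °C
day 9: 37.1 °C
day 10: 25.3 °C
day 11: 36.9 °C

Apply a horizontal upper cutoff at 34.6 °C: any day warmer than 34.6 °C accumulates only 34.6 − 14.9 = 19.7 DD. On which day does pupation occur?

Daily DD above 14.9 °C (capped at 19.7): 15.8, 0.0, 18.5, 13.5, 19.7, 17.6, 5.1, 18.4, 19.7, 10.4, 19.7.
Cumulative: 15.8, 15.8, 34.3, 47.8, 67.5, 85.1, 90.2, 108.6, 128.3, 138.7, 158.4.
The total first reaches 113 DD on day 9.

day 9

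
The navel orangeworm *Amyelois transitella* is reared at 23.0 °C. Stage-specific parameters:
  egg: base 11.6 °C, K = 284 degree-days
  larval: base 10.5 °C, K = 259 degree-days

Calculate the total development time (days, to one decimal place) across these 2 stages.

45.6 days

egg: 284 / (23.0 − 11.6) = 284 / 11.4 = 24.912 d.
larval: 259 / (23.0 − 10.5) = 259 / 12.5 = 20.720 d.
Sum = 45.632 ≈ 45.6 days.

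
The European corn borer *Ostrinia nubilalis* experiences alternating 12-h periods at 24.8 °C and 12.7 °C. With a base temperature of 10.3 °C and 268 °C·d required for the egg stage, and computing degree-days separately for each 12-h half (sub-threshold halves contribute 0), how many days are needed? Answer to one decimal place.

Day half: max(0, 24.8 − 10.3) × 0.5 = 14.5 × 0.5 = 7.25 DD.
Night half: max(0, 12.7 − 10.3) × 0.5 = 2.4 × 0.5 = 1.20 DD.
Per 24 h: 8.45 DD/day.
Duration = 268 / 8.45 = 31.716 ≈ 31.7 days.

31.7 days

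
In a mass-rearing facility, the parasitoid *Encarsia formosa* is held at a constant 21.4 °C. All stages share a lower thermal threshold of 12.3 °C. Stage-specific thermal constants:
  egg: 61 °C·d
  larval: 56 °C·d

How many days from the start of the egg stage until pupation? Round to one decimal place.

12.9 days

Daily accumulation at 21.4 °C = 21.4 − 12.3 = 9.1 DD/day.
Total K = 61 + 56 = 117 DD.
Total duration = 117 / 9.1 = 12.857 ≈ 12.9 days.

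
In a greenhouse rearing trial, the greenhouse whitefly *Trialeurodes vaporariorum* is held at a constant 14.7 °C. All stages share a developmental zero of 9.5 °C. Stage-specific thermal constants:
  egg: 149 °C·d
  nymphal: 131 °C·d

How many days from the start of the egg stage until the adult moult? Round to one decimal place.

Daily accumulation at 14.7 °C = 14.7 − 9.5 = 5.2 DD/day.
Total K = 149 + 131 = 280 DD.
Total duration = 280 / 5.2 = 53.846 ≈ 53.8 days.

53.8 days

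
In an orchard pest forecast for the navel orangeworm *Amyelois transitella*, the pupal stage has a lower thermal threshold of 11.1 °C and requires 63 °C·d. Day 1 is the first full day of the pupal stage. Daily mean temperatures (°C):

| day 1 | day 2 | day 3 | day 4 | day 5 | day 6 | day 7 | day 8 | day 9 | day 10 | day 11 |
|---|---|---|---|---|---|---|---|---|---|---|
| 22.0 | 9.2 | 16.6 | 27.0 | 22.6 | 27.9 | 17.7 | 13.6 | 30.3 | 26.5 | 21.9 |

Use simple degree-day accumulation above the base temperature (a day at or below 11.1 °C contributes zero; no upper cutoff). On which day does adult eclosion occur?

Daily DD above 11.1 °C: 10.9, 0.0, 5.5, 15.9, 11.5, 16.8, 6.6, 2.5, 19.2, 15.4, 10.8.
Cumulative: 10.9, 10.9, 16.4, 32.3, 43.8, 60.6, 67.2, 69.7, 88.9, 104.3, 115.1.
The total first reaches 63 DD on day 7.

day 7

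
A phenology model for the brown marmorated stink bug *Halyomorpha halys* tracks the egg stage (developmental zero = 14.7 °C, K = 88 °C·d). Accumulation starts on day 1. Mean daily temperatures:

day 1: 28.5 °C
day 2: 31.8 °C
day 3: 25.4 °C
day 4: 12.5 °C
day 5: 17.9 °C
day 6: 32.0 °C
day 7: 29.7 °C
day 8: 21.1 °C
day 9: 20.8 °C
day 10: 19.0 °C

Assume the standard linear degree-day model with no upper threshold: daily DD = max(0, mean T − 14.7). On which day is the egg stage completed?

Daily DD above 14.7 °C: 13.8, 17.1, 10.7, 0.0, 3.2, 17.3, 15.0, 6.4, 6.1, 4.3.
Cumulative: 13.8, 30.9, 41.6, 41.6, 44.8, 62.1, 77.1, 83.5, 89.6, 93.9.
The total first reaches 88 DD on day 9.

day 9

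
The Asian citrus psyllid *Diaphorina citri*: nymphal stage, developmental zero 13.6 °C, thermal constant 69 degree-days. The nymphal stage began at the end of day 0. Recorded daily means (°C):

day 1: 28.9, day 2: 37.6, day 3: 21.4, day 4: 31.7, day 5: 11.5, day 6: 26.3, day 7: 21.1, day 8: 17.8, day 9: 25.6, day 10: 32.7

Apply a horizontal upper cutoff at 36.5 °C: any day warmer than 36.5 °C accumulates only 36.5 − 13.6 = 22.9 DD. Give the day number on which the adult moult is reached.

day 6

Daily DD above 13.6 °C (capped at 22.9): 15.3, 22.9, 7.8, 18.1, 0.0, 12.7, 7.5, 4.2, 12.0, 19.1.
Cumulative: 15.3, 38.2, 46.0, 64.1, 64.1, 76.8, 84.3, 88.5, 100.5, 119.6.
The total first reaches 69 DD on day 6.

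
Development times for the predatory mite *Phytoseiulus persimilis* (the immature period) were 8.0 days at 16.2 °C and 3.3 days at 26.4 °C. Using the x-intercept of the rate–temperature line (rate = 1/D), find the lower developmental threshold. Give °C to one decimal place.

Linear rate model ⇒ the product D·(T − T_b) is constant across temperatures.
8.0·(16.2 − T_b) = 3.3·(26.4 − T_b)
T_b = (8.0·16.2 − 3.3·26.4) / (8.0 − 3.3) = 42.48 / 4.7 = 9.038 °C ≈ 9.0 °C.

9.0 °C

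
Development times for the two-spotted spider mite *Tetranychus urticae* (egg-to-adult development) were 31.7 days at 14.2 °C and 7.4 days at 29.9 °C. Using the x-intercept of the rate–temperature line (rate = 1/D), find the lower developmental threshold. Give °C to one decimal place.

9.4 °C

Under the model K = D·(T − T_b), so D₁·(T₁ − T_b) = D₂·(T₂ − T_b).
31.7·(14.2 − T_b) = 7.4·(29.9 − T_b)
T_b = (31.7·14.2 − 7.4·29.9) / (31.7 − 7.4) = 228.88 / 24.3 = 9.419 °C ≈ 9.4 °C.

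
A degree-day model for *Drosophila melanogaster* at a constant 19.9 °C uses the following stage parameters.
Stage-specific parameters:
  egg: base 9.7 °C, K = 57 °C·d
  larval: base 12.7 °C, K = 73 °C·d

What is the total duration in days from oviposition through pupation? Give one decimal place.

15.7 days

egg: 57 / (19.9 − 9.7) = 57 / 10.2 = 5.588 d.
larval: 73 / (19.9 − 12.7) = 73 / 7.2 = 10.139 d.
Sum = 15.727 ≈ 15.7 days.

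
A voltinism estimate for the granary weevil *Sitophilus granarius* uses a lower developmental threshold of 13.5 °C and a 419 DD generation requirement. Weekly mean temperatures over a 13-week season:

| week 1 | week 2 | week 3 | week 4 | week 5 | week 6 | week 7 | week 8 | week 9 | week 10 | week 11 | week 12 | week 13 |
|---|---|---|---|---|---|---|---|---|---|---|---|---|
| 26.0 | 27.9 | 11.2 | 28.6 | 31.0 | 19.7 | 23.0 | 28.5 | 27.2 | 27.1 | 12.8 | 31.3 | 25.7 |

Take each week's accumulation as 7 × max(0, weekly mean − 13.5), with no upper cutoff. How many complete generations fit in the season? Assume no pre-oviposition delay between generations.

2 generations

Weekly DD (7 × max(0, T̄ − 13.5)): 87.5, 100.8, 0.0, 105.7, 122.5, 43.4, 66.5, 105.0, 95.9, 95.2, 0.0, 124.6, 85.4.
Season total = 1032.5 DD.
Complete generations = ⌊1032.5 / 419⌋ = 2.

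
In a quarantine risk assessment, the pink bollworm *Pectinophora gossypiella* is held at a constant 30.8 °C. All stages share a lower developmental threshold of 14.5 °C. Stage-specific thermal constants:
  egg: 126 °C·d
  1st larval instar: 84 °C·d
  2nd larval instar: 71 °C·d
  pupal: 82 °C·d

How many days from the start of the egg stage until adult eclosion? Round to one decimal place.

22.3 days

Daily accumulation at 30.8 °C = 30.8 − 14.5 = 16.3 DD/day.
Total K = 126 + 84 + 71 + 82 = 363 DD.
Total duration = 363 / 16.3 = 22.270 ≈ 22.3 days.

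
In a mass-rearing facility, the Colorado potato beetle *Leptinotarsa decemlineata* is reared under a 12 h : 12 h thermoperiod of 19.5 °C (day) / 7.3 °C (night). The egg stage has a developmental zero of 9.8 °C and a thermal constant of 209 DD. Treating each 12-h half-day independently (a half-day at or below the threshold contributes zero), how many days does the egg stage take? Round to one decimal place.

Day half: max(0, 19.5 − 9.8) × 0.5 = 9.7 × 0.5 = 4.85 DD.
Night half: max(0, 7.3 − 9.8) × 0.5 = 0.0 × 0.5 = 0.00 DD.
Per 24 h: 4.85 DD/day.
Duration = 209 / 4.85 = 43.093 ≈ 43.1 days.

43.1 days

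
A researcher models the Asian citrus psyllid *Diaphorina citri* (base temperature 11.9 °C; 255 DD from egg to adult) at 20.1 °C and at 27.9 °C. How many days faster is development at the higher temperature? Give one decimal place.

15.2 days

At 20.1 °C: 255 / (20.1 − 11.9) = 255 / 8.2 = 31.098 d.
At 27.9 °C: 255 / (27.9 − 11.9) = 255 / 16.0 = 15.938 d.
Difference = |31.098 − 15.938| = 15.160 ≈ 15.2 days.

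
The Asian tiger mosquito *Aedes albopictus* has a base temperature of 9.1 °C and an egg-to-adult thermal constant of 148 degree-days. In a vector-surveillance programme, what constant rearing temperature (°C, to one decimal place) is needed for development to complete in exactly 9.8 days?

24.2 °C

Required daily accumulation = 148 / 9.8 = 15.102 DD/day.
T = T_base + 15.102 = 9.1 + 15.102 = 24.202 ≈ 24.2 °C.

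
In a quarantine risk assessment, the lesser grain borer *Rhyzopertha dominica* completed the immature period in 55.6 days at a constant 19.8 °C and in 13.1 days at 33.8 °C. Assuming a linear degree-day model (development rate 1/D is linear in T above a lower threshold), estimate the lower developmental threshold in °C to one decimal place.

15.5 °C

Under the model K = D·(T − T_b), so D₁·(T₁ − T_b) = D₂·(T₂ − T_b).
55.6·(19.8 − T_b) = 13.1·(33.8 − T_b)
T_b = (55.6·19.8 − 13.1·33.8) / (55.6 − 13.1) = 658.10 / 42.5 = 15.485 °C ≈ 15.5 °C.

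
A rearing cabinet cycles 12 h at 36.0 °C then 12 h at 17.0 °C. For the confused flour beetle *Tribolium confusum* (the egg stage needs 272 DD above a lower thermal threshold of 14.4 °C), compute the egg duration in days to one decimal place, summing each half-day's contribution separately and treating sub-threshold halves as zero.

Day half: max(0, 36.0 − 14.4) × 0.5 = 21.6 × 0.5 = 10.80 DD.
Night half: max(0, 17.0 − 14.4) × 0.5 = 2.6 × 0.5 = 1.30 DD.
Per 24 h: 12.10 DD/day.
Duration = 272 / 12.10 = 22.479 ≈ 22.5 days.

22.5 days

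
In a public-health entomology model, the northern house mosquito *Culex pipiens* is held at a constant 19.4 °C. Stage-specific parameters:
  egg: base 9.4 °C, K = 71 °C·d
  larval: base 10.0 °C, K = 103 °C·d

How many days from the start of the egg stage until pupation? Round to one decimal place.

egg: 71 / (19.4 − 9.4) = 71 / 10.0 = 7.100 d.
larval: 103 / (19.4 − 10.0) = 103 / 9.4 = 10.957 d.
Sum = 18.057 ≈ 18.1 days.

18.1 days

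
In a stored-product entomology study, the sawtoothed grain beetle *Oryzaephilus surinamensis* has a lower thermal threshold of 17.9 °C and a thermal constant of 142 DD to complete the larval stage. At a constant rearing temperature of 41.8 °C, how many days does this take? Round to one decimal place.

5.9 days

Daily accumulation = 41.8 − 17.9 = 23.9 DD/day.
Duration = 142 / 23.9 = 5.941 ≈ 5.9 days.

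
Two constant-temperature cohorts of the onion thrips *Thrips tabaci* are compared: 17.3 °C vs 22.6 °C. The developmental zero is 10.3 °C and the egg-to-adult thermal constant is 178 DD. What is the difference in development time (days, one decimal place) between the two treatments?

11.0 days

At 17.3 °C: 178 / (17.3 − 10.3) = 178 / 7.0 = 25.429 d.
At 22.6 °C: 178 / (22.6 − 10.3) = 178 / 12.3 = 14.472 d.
Difference = |25.429 − 14.472| = 10.957 ≈ 11.0 days.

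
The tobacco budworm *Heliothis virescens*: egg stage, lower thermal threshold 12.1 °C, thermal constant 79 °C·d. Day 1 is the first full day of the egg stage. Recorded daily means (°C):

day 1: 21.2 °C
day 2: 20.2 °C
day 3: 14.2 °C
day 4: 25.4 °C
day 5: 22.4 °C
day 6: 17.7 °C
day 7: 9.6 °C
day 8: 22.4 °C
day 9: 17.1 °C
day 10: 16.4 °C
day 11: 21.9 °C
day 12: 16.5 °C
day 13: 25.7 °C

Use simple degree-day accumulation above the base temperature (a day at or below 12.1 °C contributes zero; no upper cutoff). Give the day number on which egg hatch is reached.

Daily DD above 12.1 °C: 9.1, 8.1, 2.1, 13.3, 10.3, 5.6, 0.0, 10.3, 5.0, 4.3, 9.8, 4.4, 13.6.
Cumulative: 9.1, 17.2, 19.3, 32.6, 42.9, 48.5, 48.5, 58.8, 63.8, 68.1, 77.9, 82.3, 95.9.
The total first reaches 79 DD on day 12.

day 12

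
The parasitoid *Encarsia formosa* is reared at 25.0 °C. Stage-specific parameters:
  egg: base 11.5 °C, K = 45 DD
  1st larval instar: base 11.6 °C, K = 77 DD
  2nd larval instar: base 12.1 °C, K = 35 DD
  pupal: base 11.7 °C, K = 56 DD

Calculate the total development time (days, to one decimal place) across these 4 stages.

16.0 days

egg: 45 / (25.0 − 11.5) = 45 / 13.5 = 3.333 d.
1st larval instar: 77 / (25.0 − 11.6) = 77 / 13.4 = 5.746 d.
2nd larval instar: 35 / (25.0 − 12.1) = 35 / 12.9 = 2.713 d.
pupal: 56 / (25.0 − 11.7) = 56 / 13.3 = 4.211 d.
Sum = 16.003 ≈ 16.0 days.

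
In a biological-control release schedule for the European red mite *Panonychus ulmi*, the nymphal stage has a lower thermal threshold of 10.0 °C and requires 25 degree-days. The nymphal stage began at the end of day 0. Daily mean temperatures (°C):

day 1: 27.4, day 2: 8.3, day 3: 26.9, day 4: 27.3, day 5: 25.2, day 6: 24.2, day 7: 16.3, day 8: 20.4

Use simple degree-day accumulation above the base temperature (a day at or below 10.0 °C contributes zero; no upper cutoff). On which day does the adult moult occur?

day 3

Daily DD above 10.0 °C: 17.4, 0.0, 16.9, 17.3, 15.2, 14.2, 6.3, 10.4.
Cumulative: 17.4, 17.4, 34.3, 51.6, 66.8, 81.0, 87.3, 97.7.
The total first reaches 25 DD on day 3.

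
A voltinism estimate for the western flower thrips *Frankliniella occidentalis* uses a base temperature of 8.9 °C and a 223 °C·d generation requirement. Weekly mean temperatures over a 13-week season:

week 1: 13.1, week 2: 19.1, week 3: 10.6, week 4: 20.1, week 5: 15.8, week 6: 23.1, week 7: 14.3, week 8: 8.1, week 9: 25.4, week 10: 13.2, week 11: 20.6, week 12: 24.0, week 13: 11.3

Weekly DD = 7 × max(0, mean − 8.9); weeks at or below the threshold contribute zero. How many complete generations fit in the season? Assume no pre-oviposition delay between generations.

Weekly DD (7 × max(0, T̄ − 8.9)): 29.4, 71.4, 11.9, 78.4, 48.3, 99.4, 37.8, 0.0, 115.5, 30.1, 81.9, 105.7, 16.8.
Season total = 726.6 DD.
Complete generations = ⌊726.6 / 223⌋ = 3.

3 generations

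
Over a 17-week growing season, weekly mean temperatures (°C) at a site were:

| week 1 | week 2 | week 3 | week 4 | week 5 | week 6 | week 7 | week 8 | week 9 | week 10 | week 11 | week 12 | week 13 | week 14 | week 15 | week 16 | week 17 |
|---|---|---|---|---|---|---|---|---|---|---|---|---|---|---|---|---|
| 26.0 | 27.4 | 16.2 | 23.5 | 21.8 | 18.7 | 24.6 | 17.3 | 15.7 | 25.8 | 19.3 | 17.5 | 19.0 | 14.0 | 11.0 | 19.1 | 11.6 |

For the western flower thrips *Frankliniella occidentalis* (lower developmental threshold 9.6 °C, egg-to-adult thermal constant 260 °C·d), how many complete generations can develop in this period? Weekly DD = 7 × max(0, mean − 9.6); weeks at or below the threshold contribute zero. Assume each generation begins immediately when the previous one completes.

4 generations

Weekly DD (7 × max(0, T̄ − 9.6)): 114.8, 124.6, 46.2, 97.3, 85.4, 63.7, 105.0, 53.9, 42.7, 113.4, 67.9, 55.3, 65.8, 30.8, 9.8, 66.5, 14.0.
Season total = 1157.1 DD.
Complete generations = ⌊1157.1 / 260⌋ = 4.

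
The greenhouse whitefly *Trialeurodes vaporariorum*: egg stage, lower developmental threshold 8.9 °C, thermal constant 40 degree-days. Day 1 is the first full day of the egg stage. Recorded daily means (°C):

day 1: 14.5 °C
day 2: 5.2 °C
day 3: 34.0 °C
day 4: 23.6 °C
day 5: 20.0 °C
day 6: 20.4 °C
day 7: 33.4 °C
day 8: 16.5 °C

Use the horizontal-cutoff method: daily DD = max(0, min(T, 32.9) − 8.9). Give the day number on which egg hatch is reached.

day 4

Daily DD above 8.9 °C (capped at 24.0): 5.6, 0.0, 24.0, 14.7, 11.1, 11.5, 24.0, 7.6.
Cumulative: 5.6, 5.6, 29.6, 44.3, 55.4, 66.9, 90.9, 98.5.
The total first reaches 40 DD on day 4.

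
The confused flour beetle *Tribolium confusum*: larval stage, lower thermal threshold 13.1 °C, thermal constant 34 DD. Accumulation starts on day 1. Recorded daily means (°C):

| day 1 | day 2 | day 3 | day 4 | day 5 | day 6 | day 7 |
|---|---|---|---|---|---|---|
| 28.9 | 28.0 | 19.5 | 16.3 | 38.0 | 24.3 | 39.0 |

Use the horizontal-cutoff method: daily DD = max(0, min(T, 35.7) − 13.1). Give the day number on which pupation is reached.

day 3

Daily DD above 13.1 °C (capped at 22.6): 15.8, 14.9, 6.4, 3.2, 22.6, 11.2, 22.6.
Cumulative: 15.8, 30.7, 37.1, 40.3, 62.9, 74.1, 96.7.
The total first reaches 34 DD on day 3.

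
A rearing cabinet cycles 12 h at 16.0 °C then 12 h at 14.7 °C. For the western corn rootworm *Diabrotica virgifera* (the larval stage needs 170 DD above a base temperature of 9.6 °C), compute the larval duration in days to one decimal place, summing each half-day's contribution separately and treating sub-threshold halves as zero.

Day half: max(0, 16.0 − 9.6) × 0.5 = 6.4 × 0.5 = 3.20 DD.
Night half: max(0, 14.7 − 9.6) × 0.5 = 5.1 × 0.5 = 2.55 DD.
Per 24 h: 5.75 DD/day.
Duration = 170 / 5.75 = 29.565 ≈ 29.6 days.

29.6 days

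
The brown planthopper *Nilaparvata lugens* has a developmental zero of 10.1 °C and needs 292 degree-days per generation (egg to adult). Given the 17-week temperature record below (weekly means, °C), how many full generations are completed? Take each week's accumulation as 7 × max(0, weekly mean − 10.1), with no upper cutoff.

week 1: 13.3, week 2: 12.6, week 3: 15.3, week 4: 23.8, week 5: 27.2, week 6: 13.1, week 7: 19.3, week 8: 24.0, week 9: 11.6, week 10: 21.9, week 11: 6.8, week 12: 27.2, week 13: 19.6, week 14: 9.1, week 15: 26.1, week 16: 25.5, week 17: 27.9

Weekly DD (7 × max(0, T̄ − 10.1)): 22.4, 17.5, 36.4, 95.9, 119.7, 21.0, 64.4, 97.3, 10.5, 82.6, 0.0, 119.7, 66.5, 0.0, 112.0, 107.8, 124.6.
Season total = 1098.3 DD.
Complete generations = ⌊1098.3 / 292⌋ = 3.

3 generations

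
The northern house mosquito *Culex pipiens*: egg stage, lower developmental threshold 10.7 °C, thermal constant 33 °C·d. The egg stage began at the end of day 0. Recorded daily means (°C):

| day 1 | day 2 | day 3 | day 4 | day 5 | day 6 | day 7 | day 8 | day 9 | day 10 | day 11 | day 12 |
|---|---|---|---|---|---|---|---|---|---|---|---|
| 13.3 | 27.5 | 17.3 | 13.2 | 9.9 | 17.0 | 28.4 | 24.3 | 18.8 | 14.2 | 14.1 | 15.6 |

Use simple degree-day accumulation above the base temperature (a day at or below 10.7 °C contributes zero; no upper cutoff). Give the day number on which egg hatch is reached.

Daily DD above 10.7 °C: 2.6, 16.8, 6.6, 2.5, 0.0, 6.3, 17.7, 13.6, 8.1, 3.5, 3.4, 4.9.
Cumulative: 2.6, 19.4, 26.0, 28.5, 28.5, 34.8, 52.5, 66.1, 74.2, 77.7, 81.1, 86.0.
The total first reaches 33 DD on day 6.

day 6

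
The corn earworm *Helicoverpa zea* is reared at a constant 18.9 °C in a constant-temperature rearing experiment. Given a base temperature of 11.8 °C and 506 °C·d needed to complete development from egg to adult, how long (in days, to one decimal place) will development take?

Daily accumulation = 18.9 − 11.8 = 7.1 DD/day.
Duration = 506 / 7.1 = 71.268 ≈ 71.3 days.

71.3 days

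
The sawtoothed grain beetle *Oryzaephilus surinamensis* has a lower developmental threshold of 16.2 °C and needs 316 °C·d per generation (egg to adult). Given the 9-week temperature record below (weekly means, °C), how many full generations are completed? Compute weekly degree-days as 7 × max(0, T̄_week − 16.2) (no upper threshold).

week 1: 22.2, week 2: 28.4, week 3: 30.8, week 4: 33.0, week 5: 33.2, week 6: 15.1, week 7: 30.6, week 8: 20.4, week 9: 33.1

2 generations

Weekly DD (7 × max(0, T̄ − 16.2)): 42.0, 85.4, 102.2, 117.6, 119.0, 0.0, 100.8, 29.4, 118.3.
Season total = 714.7 DD.
Complete generations = ⌊714.7 / 316⌋ = 2.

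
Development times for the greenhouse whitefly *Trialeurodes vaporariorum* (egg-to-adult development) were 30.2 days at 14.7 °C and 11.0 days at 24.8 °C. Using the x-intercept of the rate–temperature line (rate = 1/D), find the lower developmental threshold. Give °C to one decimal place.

8.9 °C

Equal thermal constants: D₁(T₁ − T_b) = D₂(T₂ − T_b).
30.2·(14.7 − T_b) = 11.0·(24.8 − T_b)
T_b = (30.2·14.7 − 11.0·24.8) / (30.2 − 11.0) = 171.14 / 19.2 = 8.914 °C ≈ 8.9 °C.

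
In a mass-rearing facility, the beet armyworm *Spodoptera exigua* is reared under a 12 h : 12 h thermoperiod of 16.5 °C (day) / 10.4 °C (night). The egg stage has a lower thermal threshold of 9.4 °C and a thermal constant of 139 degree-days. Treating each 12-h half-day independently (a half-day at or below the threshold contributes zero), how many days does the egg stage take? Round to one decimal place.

34.3 days

Day half: max(0, 16.5 − 9.4) × 0.5 = 7.1 × 0.5 = 3.55 DD.
Night half: max(0, 10.4 − 9.4) × 0.5 = 1.0 × 0.5 = 0.50 DD.
Per 24 h: 4.05 DD/day.
Duration = 139 / 4.05 = 34.321 ≈ 34.3 days.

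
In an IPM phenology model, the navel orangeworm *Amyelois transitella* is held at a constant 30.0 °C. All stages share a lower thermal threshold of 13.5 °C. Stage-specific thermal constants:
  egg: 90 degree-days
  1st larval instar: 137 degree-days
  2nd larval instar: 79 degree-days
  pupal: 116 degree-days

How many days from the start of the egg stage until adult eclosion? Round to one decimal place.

Daily accumulation at 30.0 °C = 30.0 − 13.5 = 16.5 DD/day.
Total K = 90 + 137 + 79 + 116 = 422 DD.
Total duration = 422 / 16.5 = 25.576 ≈ 25.6 days.

25.6 days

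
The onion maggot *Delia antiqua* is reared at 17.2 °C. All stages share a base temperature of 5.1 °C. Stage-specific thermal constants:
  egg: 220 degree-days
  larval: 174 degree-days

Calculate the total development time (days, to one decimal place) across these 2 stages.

Daily accumulation at 17.2 °C = 17.2 − 5.1 = 12.1 DD/day.
Total K = 220 + 174 = 394 DD.
Total duration = 394 / 12.1 = 32.562 ≈ 32.6 days.

32.6 days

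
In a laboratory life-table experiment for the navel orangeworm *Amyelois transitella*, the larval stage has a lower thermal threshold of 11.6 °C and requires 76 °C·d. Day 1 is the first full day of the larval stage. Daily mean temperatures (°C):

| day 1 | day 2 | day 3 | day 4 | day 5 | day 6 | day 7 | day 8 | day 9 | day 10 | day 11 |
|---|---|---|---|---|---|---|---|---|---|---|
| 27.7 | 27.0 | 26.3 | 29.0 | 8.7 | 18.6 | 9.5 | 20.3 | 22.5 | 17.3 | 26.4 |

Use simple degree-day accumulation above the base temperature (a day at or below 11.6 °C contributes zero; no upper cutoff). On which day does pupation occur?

Daily DD above 11.6 °C: 16.1, 15.4, 14.7, 17.4, 0.0, 7.0, 0.0, 8.7, 10.9, 5.7, 14.8.
Cumulative: 16.1, 31.5, 46.2, 63.6, 63.6, 70.6, 70.6, 79.3, 90.2, 95.9, 110.7.
The total first reaches 76 DD on day 8.

day 8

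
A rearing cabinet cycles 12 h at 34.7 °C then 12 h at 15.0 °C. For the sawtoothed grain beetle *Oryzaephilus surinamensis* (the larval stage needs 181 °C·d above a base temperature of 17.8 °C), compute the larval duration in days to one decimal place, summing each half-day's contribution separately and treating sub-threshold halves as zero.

21.4 days

Day half: max(0, 34.7 − 17.8) × 0.5 = 16.9 × 0.5 = 8.45 DD.
Night half: max(0, 15.0 − 17.8) × 0.5 = 0.0 × 0.5 = 0.00 DD.
Per 24 h: 8.45 DD/day.
Duration = 181 / 8.45 = 21.420 ≈ 21.4 days.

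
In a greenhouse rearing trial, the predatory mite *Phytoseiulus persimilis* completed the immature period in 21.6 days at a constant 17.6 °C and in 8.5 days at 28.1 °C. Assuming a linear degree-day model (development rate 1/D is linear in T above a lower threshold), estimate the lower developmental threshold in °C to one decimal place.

Equal thermal constants: D₁(T₁ − T_b) = D₂(T₂ − T_b).
21.6·(17.6 − T_b) = 8.5·(28.1 − T_b)
T_b = (21.6·17.6 − 8.5·28.1) / (21.6 − 8.5) = 141.31 / 13.1 = 10.787 °C ≈ 10.8 °C.

10.8 °C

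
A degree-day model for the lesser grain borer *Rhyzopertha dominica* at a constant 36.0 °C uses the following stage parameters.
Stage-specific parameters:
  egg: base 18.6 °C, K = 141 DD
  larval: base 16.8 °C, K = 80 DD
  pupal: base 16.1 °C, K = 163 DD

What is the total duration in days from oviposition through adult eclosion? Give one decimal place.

20.5 days

egg: 141 / (36.0 − 18.6) = 141 / 17.4 = 8.103 d.
larval: 80 / (36.0 − 16.8) = 80 / 19.2 = 4.167 d.
pupal: 163 / (36.0 − 16.1) = 163 / 19.9 = 8.191 d.
Sum = 20.461 ≈ 20.5 days.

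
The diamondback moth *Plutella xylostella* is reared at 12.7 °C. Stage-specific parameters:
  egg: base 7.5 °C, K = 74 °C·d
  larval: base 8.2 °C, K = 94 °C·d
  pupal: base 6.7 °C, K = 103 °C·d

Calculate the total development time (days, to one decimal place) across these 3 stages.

52.3 days

egg: 74 / (12.7 − 7.5) = 74 / 5.2 = 14.231 d.
larval: 94 / (12.7 − 8.2) = 94 / 4.5 = 20.889 d.
pupal: 103 / (12.7 − 6.7) = 103 / 6.0 = 17.167 d.
Sum = 52.286 ≈ 52.3 days.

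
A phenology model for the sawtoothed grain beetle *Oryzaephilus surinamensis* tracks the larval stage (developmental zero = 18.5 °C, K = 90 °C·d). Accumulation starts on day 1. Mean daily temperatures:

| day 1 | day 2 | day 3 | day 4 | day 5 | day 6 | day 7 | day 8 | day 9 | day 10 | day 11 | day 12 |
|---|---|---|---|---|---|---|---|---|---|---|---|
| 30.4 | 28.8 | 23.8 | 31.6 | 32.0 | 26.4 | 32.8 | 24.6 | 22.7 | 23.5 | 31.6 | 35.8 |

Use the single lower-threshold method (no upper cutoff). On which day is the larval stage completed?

Daily DD above 18.5 °C: 11.9, 10.3, 5.3, 13.1, 13.5, 7.9, 14.3, 6.1, 4.2, 5.0, 13.1, 17.3.
Cumulative: 11.9, 22.2, 27.5, 40.6, 54.1, 62.0, 76.3, 82.4, 86.6, 91.6, 104.7, 122.0.
The total first reaches 90 DD on day 10.

day 10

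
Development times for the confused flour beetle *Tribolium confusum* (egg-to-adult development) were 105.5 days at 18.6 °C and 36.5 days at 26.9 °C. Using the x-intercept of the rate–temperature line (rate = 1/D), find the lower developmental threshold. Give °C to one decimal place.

Under the model K = D·(T − T_b), so D₁·(T₁ − T_b) = D₂·(T₂ − T_b).
105.5·(18.6 − T_b) = 36.5·(26.9 − T_b)
T_b = (105.5·18.6 − 36.5·26.9) / (105.5 − 36.5) = 980.45 / 69.0 = 14.209 °C ≈ 14.2 °C.

14.2 °C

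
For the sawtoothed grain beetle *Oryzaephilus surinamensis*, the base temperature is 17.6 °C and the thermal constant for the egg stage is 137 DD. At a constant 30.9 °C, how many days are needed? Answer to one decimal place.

Daily accumulation = 30.9 − 17.6 = 13.3 DD/day.
Duration = 137 / 13.3 = 10.301 ≈ 10.3 days.

10.3 days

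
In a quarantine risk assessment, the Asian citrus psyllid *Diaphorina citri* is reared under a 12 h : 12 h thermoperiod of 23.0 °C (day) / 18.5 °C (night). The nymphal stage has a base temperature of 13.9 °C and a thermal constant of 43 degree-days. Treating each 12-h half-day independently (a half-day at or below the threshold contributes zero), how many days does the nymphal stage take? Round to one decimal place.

6.3 days

Day half: max(0, 23.0 − 13.9) × 0.5 = 9.1 × 0.5 = 4.55 DD.
Night half: max(0, 18.5 − 13.9) × 0.5 = 4.6 × 0.5 = 2.30 DD.
Per 24 h: 6.85 DD/day.
Duration = 43 / 6.85 = 6.277 ≈ 6.3 days.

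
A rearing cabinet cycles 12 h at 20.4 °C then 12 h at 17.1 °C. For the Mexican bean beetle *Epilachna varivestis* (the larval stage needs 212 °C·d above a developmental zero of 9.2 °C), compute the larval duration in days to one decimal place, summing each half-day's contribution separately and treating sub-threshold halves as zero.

Day half: max(0, 20.4 − 9.2) × 0.5 = 11.2 × 0.5 = 5.60 DD.
Night half: max(0, 17.1 − 9.2) × 0.5 = 7.9 × 0.5 = 3.95 DD.
Per 24 h: 9.55 DD/day.
Duration = 212 / 9.55 = 22.199 ≈ 22.2 days.

22.2 days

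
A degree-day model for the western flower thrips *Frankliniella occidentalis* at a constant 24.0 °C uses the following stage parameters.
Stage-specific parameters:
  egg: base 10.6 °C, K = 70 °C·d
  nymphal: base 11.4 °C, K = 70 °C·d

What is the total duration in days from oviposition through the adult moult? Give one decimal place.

egg: 70 / (24.0 − 10.6) = 70 / 13.4 = 5.224 d.
nymphal: 70 / (24.0 − 11.4) = 70 / 12.6 = 5.556 d.
Sum = 10.779 ≈ 10.8 days.

10.8 days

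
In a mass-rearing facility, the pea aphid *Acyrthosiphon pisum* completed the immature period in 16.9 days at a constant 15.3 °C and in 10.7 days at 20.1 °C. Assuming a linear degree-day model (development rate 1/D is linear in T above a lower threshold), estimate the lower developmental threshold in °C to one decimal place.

Equal thermal constants: D₁(T₁ − T_b) = D₂(T₂ − T_b).
16.9·(15.3 − T_b) = 10.7·(20.1 − T_b)
T_b = (16.9·15.3 − 10.7·20.1) / (16.9 − 10.7) = 43.50 / 6.2 = 7.016 °C ≈ 7.0 °C.

7.0 °C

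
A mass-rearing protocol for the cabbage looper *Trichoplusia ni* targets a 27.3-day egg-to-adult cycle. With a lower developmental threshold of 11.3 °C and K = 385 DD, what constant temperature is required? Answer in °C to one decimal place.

Required daily accumulation = 385 / 27.3 = 14.103 DD/day.
T = T_base + 14.103 = 11.3 + 14.103 = 25.403 ≈ 25.4 °C.

25.4 °C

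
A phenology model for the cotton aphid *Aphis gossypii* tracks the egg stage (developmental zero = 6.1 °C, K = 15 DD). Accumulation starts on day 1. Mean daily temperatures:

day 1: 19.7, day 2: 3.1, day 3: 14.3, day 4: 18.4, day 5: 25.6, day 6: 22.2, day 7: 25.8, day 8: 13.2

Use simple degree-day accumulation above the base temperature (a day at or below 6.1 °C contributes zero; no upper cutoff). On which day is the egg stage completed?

day 3

Daily DD above 6.1 °C: 13.6, 0.0, 8.2, 12.3, 19.5, 16.1, 19.7, 7.1.
Cumulative: 13.6, 13.6, 21.8, 34.1, 53.6, 69.7, 89.4, 96.5.
The total first reaches 15 DD on day 3.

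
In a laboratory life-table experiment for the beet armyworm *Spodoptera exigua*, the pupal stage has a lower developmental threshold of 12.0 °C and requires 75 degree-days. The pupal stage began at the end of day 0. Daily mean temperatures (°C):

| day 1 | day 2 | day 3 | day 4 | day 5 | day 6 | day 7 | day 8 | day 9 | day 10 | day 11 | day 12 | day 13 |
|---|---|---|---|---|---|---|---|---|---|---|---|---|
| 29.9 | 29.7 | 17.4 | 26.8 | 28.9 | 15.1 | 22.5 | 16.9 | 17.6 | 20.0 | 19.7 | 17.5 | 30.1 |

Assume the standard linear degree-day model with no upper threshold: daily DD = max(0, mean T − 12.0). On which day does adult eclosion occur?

Daily DD above 12.0 °C: 17.9, 17.7, 5.4, 14.8, 16.9, 3.1, 10.5, 4.9, 5.6, 8.0, 7.7, 5.5, 18.1.
Cumulative: 17.9, 35.6, 41.0, 55.8, 72.7, 75.8, 86.3, 91.2, 96.8, 104.8, 112.5, 118.0, 136.1.
The total first reaches 75 DD on day 6.

day 6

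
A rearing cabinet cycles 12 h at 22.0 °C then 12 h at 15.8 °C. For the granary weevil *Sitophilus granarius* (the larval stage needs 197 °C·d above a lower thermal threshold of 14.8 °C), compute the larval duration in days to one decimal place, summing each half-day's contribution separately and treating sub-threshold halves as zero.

Day half: max(0, 22.0 − 14.8) × 0.5 = 7.2 × 0.5 = 3.60 DD.
Night half: max(0, 15.8 − 14.8) × 0.5 = 1.0 × 0.5 = 0.50 DD.
Per 24 h: 4.10 DD/day.
Duration = 197 / 4.10 = 48.049 ≈ 48.0 days.

48.0 days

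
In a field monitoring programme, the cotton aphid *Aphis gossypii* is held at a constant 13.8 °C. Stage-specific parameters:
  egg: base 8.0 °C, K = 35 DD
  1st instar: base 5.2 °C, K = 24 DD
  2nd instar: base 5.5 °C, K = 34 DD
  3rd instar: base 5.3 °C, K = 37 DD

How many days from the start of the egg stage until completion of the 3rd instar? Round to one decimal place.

egg: 35 / (13.8 − 8.0) = 35 / 5.8 = 6.034 d.
1st instar: 24 / (13.8 − 5.2) = 24 / 8.6 = 2.791 d.
2nd instar: 34 / (13.8 − 5.5) = 34 / 8.3 = 4.096 d.
3rd instar: 37 / (13.8 − 5.3) = 37 / 8.5 = 4.353 d.
Sum = 17.275 ≈ 17.3 days.

17.3 days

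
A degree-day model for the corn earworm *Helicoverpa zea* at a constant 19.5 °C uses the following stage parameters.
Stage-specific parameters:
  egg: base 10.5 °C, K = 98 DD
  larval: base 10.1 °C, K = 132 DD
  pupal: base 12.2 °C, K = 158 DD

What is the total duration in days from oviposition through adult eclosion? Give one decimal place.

46.6 days

egg: 98 / (19.5 − 10.5) = 98 / 9.0 = 10.889 d.
larval: 132 / (19.5 − 10.1) = 132 / 9.4 = 14.043 d.
pupal: 158 / (19.5 − 12.2) = 158 / 7.3 = 21.644 d.
Sum = 46.575 ≈ 46.6 days.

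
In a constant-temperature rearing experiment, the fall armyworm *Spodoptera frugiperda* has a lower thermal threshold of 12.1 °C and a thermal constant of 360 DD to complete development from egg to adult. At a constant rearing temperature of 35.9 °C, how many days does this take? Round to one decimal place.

15.1 days

Daily accumulation = 35.9 − 12.1 = 23.8 DD/day.
Duration = 360 / 23.8 = 15.126 ≈ 15.1 days.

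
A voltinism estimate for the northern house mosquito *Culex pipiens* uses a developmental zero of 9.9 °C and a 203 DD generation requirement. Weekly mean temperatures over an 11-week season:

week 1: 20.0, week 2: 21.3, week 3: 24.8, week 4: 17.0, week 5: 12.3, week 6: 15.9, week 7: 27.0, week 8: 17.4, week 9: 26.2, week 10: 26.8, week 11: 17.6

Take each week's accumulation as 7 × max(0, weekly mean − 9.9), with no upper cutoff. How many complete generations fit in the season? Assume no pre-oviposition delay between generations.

Weekly DD (7 × max(0, T̄ − 9.9)): 70.7, 79.8, 104.3, 49.7, 16.8, 42.0, 119.7, 52.5, 114.1, 118.3, 53.9.
Season total = 821.8 DD.
Complete generations = ⌊821.8 / 203⌋ = 4.

4 generations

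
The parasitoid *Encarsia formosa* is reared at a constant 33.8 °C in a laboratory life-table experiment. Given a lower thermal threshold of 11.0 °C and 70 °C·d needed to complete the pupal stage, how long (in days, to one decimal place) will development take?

3.1 days

Daily accumulation = 33.8 − 11.0 = 22.8 DD/day.
Duration = 70 / 22.8 = 3.070 ≈ 3.1 days.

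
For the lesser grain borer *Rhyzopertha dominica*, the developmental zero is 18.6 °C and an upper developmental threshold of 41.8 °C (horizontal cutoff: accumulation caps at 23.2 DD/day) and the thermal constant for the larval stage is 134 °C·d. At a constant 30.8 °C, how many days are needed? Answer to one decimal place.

Daily accumulation = 30.8 − 18.6 = 12.2 DD/day.
Duration = 134 / 12.2 = 10.984 ≈ 11.0 days.

11.0 days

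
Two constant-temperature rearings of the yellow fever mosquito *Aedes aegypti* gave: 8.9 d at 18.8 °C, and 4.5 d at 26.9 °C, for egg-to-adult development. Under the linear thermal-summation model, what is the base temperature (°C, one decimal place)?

10.5 °C

Linear rate model ⇒ the product D·(T − T_b) is constant across temperatures.
8.9·(18.8 − T_b) = 4.5·(26.9 − T_b)
T_b = (8.9·18.8 − 4.5·26.9) / (8.9 − 4.5) = 46.27 / 4.4 = 10.516 °C ≈ 10.5 °C.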